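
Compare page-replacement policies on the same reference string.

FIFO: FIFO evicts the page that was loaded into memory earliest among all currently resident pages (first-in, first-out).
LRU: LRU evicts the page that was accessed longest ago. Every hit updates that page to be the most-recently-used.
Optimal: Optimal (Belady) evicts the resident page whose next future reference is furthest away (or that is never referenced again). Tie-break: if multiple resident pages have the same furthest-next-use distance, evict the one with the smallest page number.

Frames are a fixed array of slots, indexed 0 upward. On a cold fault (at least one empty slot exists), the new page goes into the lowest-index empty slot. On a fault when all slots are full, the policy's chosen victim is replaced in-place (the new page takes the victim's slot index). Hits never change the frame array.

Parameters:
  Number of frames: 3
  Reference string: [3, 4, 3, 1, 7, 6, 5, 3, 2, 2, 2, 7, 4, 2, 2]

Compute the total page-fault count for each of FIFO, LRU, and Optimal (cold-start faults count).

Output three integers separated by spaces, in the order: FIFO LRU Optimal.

Answer: 10 10 8

Derivation:
--- FIFO ---
  step 0: ref 3 -> FAULT, frames=[3,-,-] (faults so far: 1)
  step 1: ref 4 -> FAULT, frames=[3,4,-] (faults so far: 2)
  step 2: ref 3 -> HIT, frames=[3,4,-] (faults so far: 2)
  step 3: ref 1 -> FAULT, frames=[3,4,1] (faults so far: 3)
  step 4: ref 7 -> FAULT, evict 3, frames=[7,4,1] (faults so far: 4)
  step 5: ref 6 -> FAULT, evict 4, frames=[7,6,1] (faults so far: 5)
  step 6: ref 5 -> FAULT, evict 1, frames=[7,6,5] (faults so far: 6)
  step 7: ref 3 -> FAULT, evict 7, frames=[3,6,5] (faults so far: 7)
  step 8: ref 2 -> FAULT, evict 6, frames=[3,2,5] (faults so far: 8)
  step 9: ref 2 -> HIT, frames=[3,2,5] (faults so far: 8)
  step 10: ref 2 -> HIT, frames=[3,2,5] (faults so far: 8)
  step 11: ref 7 -> FAULT, evict 5, frames=[3,2,7] (faults so far: 9)
  step 12: ref 4 -> FAULT, evict 3, frames=[4,2,7] (faults so far: 10)
  step 13: ref 2 -> HIT, frames=[4,2,7] (faults so far: 10)
  step 14: ref 2 -> HIT, frames=[4,2,7] (faults so far: 10)
  FIFO total faults: 10
--- LRU ---
  step 0: ref 3 -> FAULT, frames=[3,-,-] (faults so far: 1)
  step 1: ref 4 -> FAULT, frames=[3,4,-] (faults so far: 2)
  step 2: ref 3 -> HIT, frames=[3,4,-] (faults so far: 2)
  step 3: ref 1 -> FAULT, frames=[3,4,1] (faults so far: 3)
  step 4: ref 7 -> FAULT, evict 4, frames=[3,7,1] (faults so far: 4)
  step 5: ref 6 -> FAULT, evict 3, frames=[6,7,1] (faults so far: 5)
  step 6: ref 5 -> FAULT, evict 1, frames=[6,7,5] (faults so far: 6)
  step 7: ref 3 -> FAULT, evict 7, frames=[6,3,5] (faults so far: 7)
  step 8: ref 2 -> FAULT, evict 6, frames=[2,3,5] (faults so far: 8)
  step 9: ref 2 -> HIT, frames=[2,3,5] (faults so far: 8)
  step 10: ref 2 -> HIT, frames=[2,3,5] (faults so far: 8)
  step 11: ref 7 -> FAULT, evict 5, frames=[2,3,7] (faults so far: 9)
  step 12: ref 4 -> FAULT, evict 3, frames=[2,4,7] (faults so far: 10)
  step 13: ref 2 -> HIT, frames=[2,4,7] (faults so far: 10)
  step 14: ref 2 -> HIT, frames=[2,4,7] (faults so far: 10)
  LRU total faults: 10
--- Optimal ---
  step 0: ref 3 -> FAULT, frames=[3,-,-] (faults so far: 1)
  step 1: ref 4 -> FAULT, frames=[3,4,-] (faults so far: 2)
  step 2: ref 3 -> HIT, frames=[3,4,-] (faults so far: 2)
  step 3: ref 1 -> FAULT, frames=[3,4,1] (faults so far: 3)
  step 4: ref 7 -> FAULT, evict 1, frames=[3,4,7] (faults so far: 4)
  step 5: ref 6 -> FAULT, evict 4, frames=[3,6,7] (faults so far: 5)
  step 6: ref 5 -> FAULT, evict 6, frames=[3,5,7] (faults so far: 6)
  step 7: ref 3 -> HIT, frames=[3,5,7] (faults so far: 6)
  step 8: ref 2 -> FAULT, evict 3, frames=[2,5,7] (faults so far: 7)
  step 9: ref 2 -> HIT, frames=[2,5,7] (faults so far: 7)
  step 10: ref 2 -> HIT, frames=[2,5,7] (faults so far: 7)
  step 11: ref 7 -> HIT, frames=[2,5,7] (faults so far: 7)
  step 12: ref 4 -> FAULT, evict 5, frames=[2,4,7] (faults so far: 8)
  step 13: ref 2 -> HIT, frames=[2,4,7] (faults so far: 8)
  step 14: ref 2 -> HIT, frames=[2,4,7] (faults so far: 8)
  Optimal total faults: 8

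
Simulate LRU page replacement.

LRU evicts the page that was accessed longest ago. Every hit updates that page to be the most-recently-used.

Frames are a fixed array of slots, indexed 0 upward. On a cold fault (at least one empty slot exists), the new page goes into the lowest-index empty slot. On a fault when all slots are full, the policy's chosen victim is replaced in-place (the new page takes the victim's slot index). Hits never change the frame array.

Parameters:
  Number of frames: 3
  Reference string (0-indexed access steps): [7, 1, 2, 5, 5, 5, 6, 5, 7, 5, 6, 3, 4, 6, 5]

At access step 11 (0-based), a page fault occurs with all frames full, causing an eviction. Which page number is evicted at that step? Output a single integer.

Step 0: ref 7 -> FAULT, frames=[7,-,-]
Step 1: ref 1 -> FAULT, frames=[7,1,-]
Step 2: ref 2 -> FAULT, frames=[7,1,2]
Step 3: ref 5 -> FAULT, evict 7, frames=[5,1,2]
Step 4: ref 5 -> HIT, frames=[5,1,2]
Step 5: ref 5 -> HIT, frames=[5,1,2]
Step 6: ref 6 -> FAULT, evict 1, frames=[5,6,2]
Step 7: ref 5 -> HIT, frames=[5,6,2]
Step 8: ref 7 -> FAULT, evict 2, frames=[5,6,7]
Step 9: ref 5 -> HIT, frames=[5,6,7]
Step 10: ref 6 -> HIT, frames=[5,6,7]
Step 11: ref 3 -> FAULT, evict 7, frames=[5,6,3]
At step 11: evicted page 7

Answer: 7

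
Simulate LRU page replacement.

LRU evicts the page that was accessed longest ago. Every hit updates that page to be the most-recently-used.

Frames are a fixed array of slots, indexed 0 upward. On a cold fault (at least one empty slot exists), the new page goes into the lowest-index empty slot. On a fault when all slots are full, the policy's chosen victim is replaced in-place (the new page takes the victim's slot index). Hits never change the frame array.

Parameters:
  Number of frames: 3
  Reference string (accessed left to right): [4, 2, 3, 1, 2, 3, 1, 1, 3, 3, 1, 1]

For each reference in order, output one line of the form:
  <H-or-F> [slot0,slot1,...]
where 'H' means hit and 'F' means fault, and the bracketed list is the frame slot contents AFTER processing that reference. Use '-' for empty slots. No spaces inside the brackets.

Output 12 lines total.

F [4,-,-]
F [4,2,-]
F [4,2,3]
F [1,2,3]
H [1,2,3]
H [1,2,3]
H [1,2,3]
H [1,2,3]
H [1,2,3]
H [1,2,3]
H [1,2,3]
H [1,2,3]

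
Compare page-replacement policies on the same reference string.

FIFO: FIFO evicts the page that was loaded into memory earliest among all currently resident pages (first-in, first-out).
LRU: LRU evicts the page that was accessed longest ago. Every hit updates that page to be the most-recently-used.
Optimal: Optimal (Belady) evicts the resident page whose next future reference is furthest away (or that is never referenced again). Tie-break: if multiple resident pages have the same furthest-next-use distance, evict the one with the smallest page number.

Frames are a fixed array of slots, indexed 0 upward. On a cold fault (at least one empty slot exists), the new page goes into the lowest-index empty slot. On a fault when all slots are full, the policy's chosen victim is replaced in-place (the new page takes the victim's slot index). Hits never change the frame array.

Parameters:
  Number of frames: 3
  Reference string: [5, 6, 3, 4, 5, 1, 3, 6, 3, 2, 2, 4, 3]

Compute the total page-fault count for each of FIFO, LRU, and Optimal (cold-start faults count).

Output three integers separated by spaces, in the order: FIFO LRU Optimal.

Answer: 11 10 7

Derivation:
--- FIFO ---
  step 0: ref 5 -> FAULT, frames=[5,-,-] (faults so far: 1)
  step 1: ref 6 -> FAULT, frames=[5,6,-] (faults so far: 2)
  step 2: ref 3 -> FAULT, frames=[5,6,3] (faults so far: 3)
  step 3: ref 4 -> FAULT, evict 5, frames=[4,6,3] (faults so far: 4)
  step 4: ref 5 -> FAULT, evict 6, frames=[4,5,3] (faults so far: 5)
  step 5: ref 1 -> FAULT, evict 3, frames=[4,5,1] (faults so far: 6)
  step 6: ref 3 -> FAULT, evict 4, frames=[3,5,1] (faults so far: 7)
  step 7: ref 6 -> FAULT, evict 5, frames=[3,6,1] (faults so far: 8)
  step 8: ref 3 -> HIT, frames=[3,6,1] (faults so far: 8)
  step 9: ref 2 -> FAULT, evict 1, frames=[3,6,2] (faults so far: 9)
  step 10: ref 2 -> HIT, frames=[3,6,2] (faults so far: 9)
  step 11: ref 4 -> FAULT, evict 3, frames=[4,6,2] (faults so far: 10)
  step 12: ref 3 -> FAULT, evict 6, frames=[4,3,2] (faults so far: 11)
  FIFO total faults: 11
--- LRU ---
  step 0: ref 5 -> FAULT, frames=[5,-,-] (faults so far: 1)
  step 1: ref 6 -> FAULT, frames=[5,6,-] (faults so far: 2)
  step 2: ref 3 -> FAULT, frames=[5,6,3] (faults so far: 3)
  step 3: ref 4 -> FAULT, evict 5, frames=[4,6,3] (faults so far: 4)
  step 4: ref 5 -> FAULT, evict 6, frames=[4,5,3] (faults so far: 5)
  step 5: ref 1 -> FAULT, evict 3, frames=[4,5,1] (faults so far: 6)
  step 6: ref 3 -> FAULT, evict 4, frames=[3,5,1] (faults so far: 7)
  step 7: ref 6 -> FAULT, evict 5, frames=[3,6,1] (faults so far: 8)
  step 8: ref 3 -> HIT, frames=[3,6,1] (faults so far: 8)
  step 9: ref 2 -> FAULT, evict 1, frames=[3,6,2] (faults so far: 9)
  step 10: ref 2 -> HIT, frames=[3,6,2] (faults so far: 9)
  step 11: ref 4 -> FAULT, evict 6, frames=[3,4,2] (faults so far: 10)
  step 12: ref 3 -> HIT, frames=[3,4,2] (faults so far: 10)
  LRU total faults: 10
--- Optimal ---
  step 0: ref 5 -> FAULT, frames=[5,-,-] (faults so far: 1)
  step 1: ref 6 -> FAULT, frames=[5,6,-] (faults so far: 2)
  step 2: ref 3 -> FAULT, frames=[5,6,3] (faults so far: 3)
  step 3: ref 4 -> FAULT, evict 6, frames=[5,4,3] (faults so far: 4)
  step 4: ref 5 -> HIT, frames=[5,4,3] (faults so far: 4)
  step 5: ref 1 -> FAULT, evict 5, frames=[1,4,3] (faults so far: 5)
  step 6: ref 3 -> HIT, frames=[1,4,3] (faults so far: 5)
  step 7: ref 6 -> FAULT, evict 1, frames=[6,4,3] (faults so far: 6)
  step 8: ref 3 -> HIT, frames=[6,4,3] (faults so far: 6)
  step 9: ref 2 -> FAULT, evict 6, frames=[2,4,3] (faults so far: 7)
  step 10: ref 2 -> HIT, frames=[2,4,3] (faults so far: 7)
  step 11: ref 4 -> HIT, frames=[2,4,3] (faults so far: 7)
  step 12: ref 3 -> HIT, frames=[2,4,3] (faults so far: 7)
  Optimal total faults: 7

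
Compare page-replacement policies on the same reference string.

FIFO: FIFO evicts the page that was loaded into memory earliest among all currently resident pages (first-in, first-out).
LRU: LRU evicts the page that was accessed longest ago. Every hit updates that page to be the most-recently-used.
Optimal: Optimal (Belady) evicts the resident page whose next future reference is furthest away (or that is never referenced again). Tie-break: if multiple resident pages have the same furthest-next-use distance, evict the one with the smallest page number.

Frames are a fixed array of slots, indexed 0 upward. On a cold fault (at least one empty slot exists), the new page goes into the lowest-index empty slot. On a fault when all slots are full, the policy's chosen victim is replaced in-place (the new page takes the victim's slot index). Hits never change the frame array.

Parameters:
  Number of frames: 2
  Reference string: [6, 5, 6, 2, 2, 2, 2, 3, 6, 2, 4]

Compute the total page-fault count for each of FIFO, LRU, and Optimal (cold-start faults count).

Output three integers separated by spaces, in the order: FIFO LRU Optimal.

--- FIFO ---
  step 0: ref 6 -> FAULT, frames=[6,-] (faults so far: 1)
  step 1: ref 5 -> FAULT, frames=[6,5] (faults so far: 2)
  step 2: ref 6 -> HIT, frames=[6,5] (faults so far: 2)
  step 3: ref 2 -> FAULT, evict 6, frames=[2,5] (faults so far: 3)
  step 4: ref 2 -> HIT, frames=[2,5] (faults so far: 3)
  step 5: ref 2 -> HIT, frames=[2,5] (faults so far: 3)
  step 6: ref 2 -> HIT, frames=[2,5] (faults so far: 3)
  step 7: ref 3 -> FAULT, evict 5, frames=[2,3] (faults so far: 4)
  step 8: ref 6 -> FAULT, evict 2, frames=[6,3] (faults so far: 5)
  step 9: ref 2 -> FAULT, evict 3, frames=[6,2] (faults so far: 6)
  step 10: ref 4 -> FAULT, evict 6, frames=[4,2] (faults so far: 7)
  FIFO total faults: 7
--- LRU ---
  step 0: ref 6 -> FAULT, frames=[6,-] (faults so far: 1)
  step 1: ref 5 -> FAULT, frames=[6,5] (faults so far: 2)
  step 2: ref 6 -> HIT, frames=[6,5] (faults so far: 2)
  step 3: ref 2 -> FAULT, evict 5, frames=[6,2] (faults so far: 3)
  step 4: ref 2 -> HIT, frames=[6,2] (faults so far: 3)
  step 5: ref 2 -> HIT, frames=[6,2] (faults so far: 3)
  step 6: ref 2 -> HIT, frames=[6,2] (faults so far: 3)
  step 7: ref 3 -> FAULT, evict 6, frames=[3,2] (faults so far: 4)
  step 8: ref 6 -> FAULT, evict 2, frames=[3,6] (faults so far: 5)
  step 9: ref 2 -> FAULT, evict 3, frames=[2,6] (faults so far: 6)
  step 10: ref 4 -> FAULT, evict 6, frames=[2,4] (faults so far: 7)
  LRU total faults: 7
--- Optimal ---
  step 0: ref 6 -> FAULT, frames=[6,-] (faults so far: 1)
  step 1: ref 5 -> FAULT, frames=[6,5] (faults so far: 2)
  step 2: ref 6 -> HIT, frames=[6,5] (faults so far: 2)
  step 3: ref 2 -> FAULT, evict 5, frames=[6,2] (faults so far: 3)
  step 4: ref 2 -> HIT, frames=[6,2] (faults so far: 3)
  step 5: ref 2 -> HIT, frames=[6,2] (faults so far: 3)
  step 6: ref 2 -> HIT, frames=[6,2] (faults so far: 3)
  step 7: ref 3 -> FAULT, evict 2, frames=[6,3] (faults so far: 4)
  step 8: ref 6 -> HIT, frames=[6,3] (faults so far: 4)
  step 9: ref 2 -> FAULT, evict 3, frames=[6,2] (faults so far: 5)
  step 10: ref 4 -> FAULT, evict 2, frames=[6,4] (faults so far: 6)
  Optimal total faults: 6

Answer: 7 7 6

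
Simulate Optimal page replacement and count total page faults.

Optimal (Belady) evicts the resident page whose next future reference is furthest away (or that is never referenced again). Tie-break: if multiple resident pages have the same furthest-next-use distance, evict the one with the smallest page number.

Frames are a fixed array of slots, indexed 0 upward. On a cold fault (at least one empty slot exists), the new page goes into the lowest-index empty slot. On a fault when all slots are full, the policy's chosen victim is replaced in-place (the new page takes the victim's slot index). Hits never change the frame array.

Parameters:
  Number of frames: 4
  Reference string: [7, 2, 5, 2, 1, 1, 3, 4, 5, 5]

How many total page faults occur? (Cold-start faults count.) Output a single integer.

Step 0: ref 7 → FAULT, frames=[7,-,-,-]
Step 1: ref 2 → FAULT, frames=[7,2,-,-]
Step 2: ref 5 → FAULT, frames=[7,2,5,-]
Step 3: ref 2 → HIT, frames=[7,2,5,-]
Step 4: ref 1 → FAULT, frames=[7,2,5,1]
Step 5: ref 1 → HIT, frames=[7,2,5,1]
Step 6: ref 3 → FAULT (evict 1), frames=[7,2,5,3]
Step 7: ref 4 → FAULT (evict 2), frames=[7,4,5,3]
Step 8: ref 5 → HIT, frames=[7,4,5,3]
Step 9: ref 5 → HIT, frames=[7,4,5,3]
Total faults: 6

Answer: 6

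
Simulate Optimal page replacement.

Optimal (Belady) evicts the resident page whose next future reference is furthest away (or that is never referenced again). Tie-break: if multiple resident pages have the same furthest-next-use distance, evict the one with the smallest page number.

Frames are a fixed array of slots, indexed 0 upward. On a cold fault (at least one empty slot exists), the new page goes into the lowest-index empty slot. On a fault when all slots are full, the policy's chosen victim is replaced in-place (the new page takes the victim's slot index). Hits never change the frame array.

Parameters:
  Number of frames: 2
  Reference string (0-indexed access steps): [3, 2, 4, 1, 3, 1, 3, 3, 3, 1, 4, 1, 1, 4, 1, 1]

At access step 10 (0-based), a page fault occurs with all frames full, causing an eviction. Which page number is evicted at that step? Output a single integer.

Answer: 3

Derivation:
Step 0: ref 3 -> FAULT, frames=[3,-]
Step 1: ref 2 -> FAULT, frames=[3,2]
Step 2: ref 4 -> FAULT, evict 2, frames=[3,4]
Step 3: ref 1 -> FAULT, evict 4, frames=[3,1]
Step 4: ref 3 -> HIT, frames=[3,1]
Step 5: ref 1 -> HIT, frames=[3,1]
Step 6: ref 3 -> HIT, frames=[3,1]
Step 7: ref 3 -> HIT, frames=[3,1]
Step 8: ref 3 -> HIT, frames=[3,1]
Step 9: ref 1 -> HIT, frames=[3,1]
Step 10: ref 4 -> FAULT, evict 3, frames=[4,1]
At step 10: evicted page 3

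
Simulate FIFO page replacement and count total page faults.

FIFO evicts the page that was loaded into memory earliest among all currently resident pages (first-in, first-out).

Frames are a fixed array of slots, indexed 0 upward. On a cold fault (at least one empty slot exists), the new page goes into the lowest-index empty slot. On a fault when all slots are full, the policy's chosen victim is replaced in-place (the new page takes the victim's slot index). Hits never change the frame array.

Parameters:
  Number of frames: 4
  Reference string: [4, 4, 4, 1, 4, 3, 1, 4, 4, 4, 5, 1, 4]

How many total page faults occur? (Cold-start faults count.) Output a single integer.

Answer: 4

Derivation:
Step 0: ref 4 → FAULT, frames=[4,-,-,-]
Step 1: ref 4 → HIT, frames=[4,-,-,-]
Step 2: ref 4 → HIT, frames=[4,-,-,-]
Step 3: ref 1 → FAULT, frames=[4,1,-,-]
Step 4: ref 4 → HIT, frames=[4,1,-,-]
Step 5: ref 3 → FAULT, frames=[4,1,3,-]
Step 6: ref 1 → HIT, frames=[4,1,3,-]
Step 7: ref 4 → HIT, frames=[4,1,3,-]
Step 8: ref 4 → HIT, frames=[4,1,3,-]
Step 9: ref 4 → HIT, frames=[4,1,3,-]
Step 10: ref 5 → FAULT, frames=[4,1,3,5]
Step 11: ref 1 → HIT, frames=[4,1,3,5]
Step 12: ref 4 → HIT, frames=[4,1,3,5]
Total faults: 4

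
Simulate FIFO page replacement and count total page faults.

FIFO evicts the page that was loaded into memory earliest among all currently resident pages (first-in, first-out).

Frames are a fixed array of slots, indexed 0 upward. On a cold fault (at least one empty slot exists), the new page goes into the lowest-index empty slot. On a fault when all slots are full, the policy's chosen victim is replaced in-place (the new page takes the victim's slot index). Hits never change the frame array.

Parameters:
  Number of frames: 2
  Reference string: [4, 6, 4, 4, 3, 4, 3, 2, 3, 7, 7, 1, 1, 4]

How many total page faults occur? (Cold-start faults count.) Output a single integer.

Answer: 9

Derivation:
Step 0: ref 4 → FAULT, frames=[4,-]
Step 1: ref 6 → FAULT, frames=[4,6]
Step 2: ref 4 → HIT, frames=[4,6]
Step 3: ref 4 → HIT, frames=[4,6]
Step 4: ref 3 → FAULT (evict 4), frames=[3,6]
Step 5: ref 4 → FAULT (evict 6), frames=[3,4]
Step 6: ref 3 → HIT, frames=[3,4]
Step 7: ref 2 → FAULT (evict 3), frames=[2,4]
Step 8: ref 3 → FAULT (evict 4), frames=[2,3]
Step 9: ref 7 → FAULT (evict 2), frames=[7,3]
Step 10: ref 7 → HIT, frames=[7,3]
Step 11: ref 1 → FAULT (evict 3), frames=[7,1]
Step 12: ref 1 → HIT, frames=[7,1]
Step 13: ref 4 → FAULT (evict 7), frames=[4,1]
Total faults: 9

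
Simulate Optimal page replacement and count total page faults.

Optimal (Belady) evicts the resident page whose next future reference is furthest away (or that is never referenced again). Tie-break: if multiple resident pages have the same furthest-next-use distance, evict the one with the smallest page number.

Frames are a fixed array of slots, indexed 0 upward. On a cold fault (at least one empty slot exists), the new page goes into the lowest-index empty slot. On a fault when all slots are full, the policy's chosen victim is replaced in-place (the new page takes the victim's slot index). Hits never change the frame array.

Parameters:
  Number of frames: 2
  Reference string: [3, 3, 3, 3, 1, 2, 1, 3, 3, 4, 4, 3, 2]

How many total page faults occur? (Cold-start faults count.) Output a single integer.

Answer: 6

Derivation:
Step 0: ref 3 → FAULT, frames=[3,-]
Step 1: ref 3 → HIT, frames=[3,-]
Step 2: ref 3 → HIT, frames=[3,-]
Step 3: ref 3 → HIT, frames=[3,-]
Step 4: ref 1 → FAULT, frames=[3,1]
Step 5: ref 2 → FAULT (evict 3), frames=[2,1]
Step 6: ref 1 → HIT, frames=[2,1]
Step 7: ref 3 → FAULT (evict 1), frames=[2,3]
Step 8: ref 3 → HIT, frames=[2,3]
Step 9: ref 4 → FAULT (evict 2), frames=[4,3]
Step 10: ref 4 → HIT, frames=[4,3]
Step 11: ref 3 → HIT, frames=[4,3]
Step 12: ref 2 → FAULT (evict 3), frames=[4,2]
Total faults: 6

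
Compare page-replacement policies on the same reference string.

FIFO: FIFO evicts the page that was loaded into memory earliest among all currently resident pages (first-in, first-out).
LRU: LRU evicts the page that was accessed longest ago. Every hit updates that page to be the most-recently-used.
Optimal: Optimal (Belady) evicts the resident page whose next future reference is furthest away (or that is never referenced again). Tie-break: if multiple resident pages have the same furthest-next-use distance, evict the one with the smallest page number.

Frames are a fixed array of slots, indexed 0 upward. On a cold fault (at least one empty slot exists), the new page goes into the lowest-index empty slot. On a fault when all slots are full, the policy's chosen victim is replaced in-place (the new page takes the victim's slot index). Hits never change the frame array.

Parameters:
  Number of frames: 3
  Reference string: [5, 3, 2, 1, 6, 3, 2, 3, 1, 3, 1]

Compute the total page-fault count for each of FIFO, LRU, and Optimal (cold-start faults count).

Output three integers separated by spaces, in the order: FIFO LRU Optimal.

--- FIFO ---
  step 0: ref 5 -> FAULT, frames=[5,-,-] (faults so far: 1)
  step 1: ref 3 -> FAULT, frames=[5,3,-] (faults so far: 2)
  step 2: ref 2 -> FAULT, frames=[5,3,2] (faults so far: 3)
  step 3: ref 1 -> FAULT, evict 5, frames=[1,3,2] (faults so far: 4)
  step 4: ref 6 -> FAULT, evict 3, frames=[1,6,2] (faults so far: 5)
  step 5: ref 3 -> FAULT, evict 2, frames=[1,6,3] (faults so far: 6)
  step 6: ref 2 -> FAULT, evict 1, frames=[2,6,3] (faults so far: 7)
  step 7: ref 3 -> HIT, frames=[2,6,3] (faults so far: 7)
  step 8: ref 1 -> FAULT, evict 6, frames=[2,1,3] (faults so far: 8)
  step 9: ref 3 -> HIT, frames=[2,1,3] (faults so far: 8)
  step 10: ref 1 -> HIT, frames=[2,1,3] (faults so far: 8)
  FIFO total faults: 8
--- LRU ---
  step 0: ref 5 -> FAULT, frames=[5,-,-] (faults so far: 1)
  step 1: ref 3 -> FAULT, frames=[5,3,-] (faults so far: 2)
  step 2: ref 2 -> FAULT, frames=[5,3,2] (faults so far: 3)
  step 3: ref 1 -> FAULT, evict 5, frames=[1,3,2] (faults so far: 4)
  step 4: ref 6 -> FAULT, evict 3, frames=[1,6,2] (faults so far: 5)
  step 5: ref 3 -> FAULT, evict 2, frames=[1,6,3] (faults so far: 6)
  step 6: ref 2 -> FAULT, evict 1, frames=[2,6,3] (faults so far: 7)
  step 7: ref 3 -> HIT, frames=[2,6,3] (faults so far: 7)
  step 8: ref 1 -> FAULT, evict 6, frames=[2,1,3] (faults so far: 8)
  step 9: ref 3 -> HIT, frames=[2,1,3] (faults so far: 8)
  step 10: ref 1 -> HIT, frames=[2,1,3] (faults so far: 8)
  LRU total faults: 8
--- Optimal ---
  step 0: ref 5 -> FAULT, frames=[5,-,-] (faults so far: 1)
  step 1: ref 3 -> FAULT, frames=[5,3,-] (faults so far: 2)
  step 2: ref 2 -> FAULT, frames=[5,3,2] (faults so far: 3)
  step 3: ref 1 -> FAULT, evict 5, frames=[1,3,2] (faults so far: 4)
  step 4: ref 6 -> FAULT, evict 1, frames=[6,3,2] (faults so far: 5)
  step 5: ref 3 -> HIT, frames=[6,3,2] (faults so far: 5)
  step 6: ref 2 -> HIT, frames=[6,3,2] (faults so far: 5)
  step 7: ref 3 -> HIT, frames=[6,3,2] (faults so far: 5)
  step 8: ref 1 -> FAULT, evict 2, frames=[6,3,1] (faults so far: 6)
  step 9: ref 3 -> HIT, frames=[6,3,1] (faults so far: 6)
  step 10: ref 1 -> HIT, frames=[6,3,1] (faults so far: 6)
  Optimal total faults: 6

Answer: 8 8 6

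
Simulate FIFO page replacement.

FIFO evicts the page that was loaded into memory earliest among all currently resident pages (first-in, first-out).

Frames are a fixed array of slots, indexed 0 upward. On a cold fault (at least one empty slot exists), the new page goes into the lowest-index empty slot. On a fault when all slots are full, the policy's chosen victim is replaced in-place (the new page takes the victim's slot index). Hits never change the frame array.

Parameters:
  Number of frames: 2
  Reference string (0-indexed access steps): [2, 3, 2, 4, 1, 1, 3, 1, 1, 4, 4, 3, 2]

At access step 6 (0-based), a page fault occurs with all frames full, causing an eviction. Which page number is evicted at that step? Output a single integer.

Step 0: ref 2 -> FAULT, frames=[2,-]
Step 1: ref 3 -> FAULT, frames=[2,3]
Step 2: ref 2 -> HIT, frames=[2,3]
Step 3: ref 4 -> FAULT, evict 2, frames=[4,3]
Step 4: ref 1 -> FAULT, evict 3, frames=[4,1]
Step 5: ref 1 -> HIT, frames=[4,1]
Step 6: ref 3 -> FAULT, evict 4, frames=[3,1]
At step 6: evicted page 4

Answer: 4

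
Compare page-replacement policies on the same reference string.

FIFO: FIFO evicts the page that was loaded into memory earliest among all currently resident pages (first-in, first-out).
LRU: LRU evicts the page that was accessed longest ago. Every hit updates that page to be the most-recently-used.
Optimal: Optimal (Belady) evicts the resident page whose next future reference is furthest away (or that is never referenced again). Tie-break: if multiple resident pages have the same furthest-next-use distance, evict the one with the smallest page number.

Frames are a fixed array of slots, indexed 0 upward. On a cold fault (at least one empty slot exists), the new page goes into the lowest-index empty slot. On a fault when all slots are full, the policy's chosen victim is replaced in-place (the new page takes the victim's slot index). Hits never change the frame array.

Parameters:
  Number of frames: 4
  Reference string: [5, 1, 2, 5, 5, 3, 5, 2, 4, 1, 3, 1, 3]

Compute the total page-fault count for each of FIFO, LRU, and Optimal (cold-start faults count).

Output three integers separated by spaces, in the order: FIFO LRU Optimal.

Answer: 5 7 5

Derivation:
--- FIFO ---
  step 0: ref 5 -> FAULT, frames=[5,-,-,-] (faults so far: 1)
  step 1: ref 1 -> FAULT, frames=[5,1,-,-] (faults so far: 2)
  step 2: ref 2 -> FAULT, frames=[5,1,2,-] (faults so far: 3)
  step 3: ref 5 -> HIT, frames=[5,1,2,-] (faults so far: 3)
  step 4: ref 5 -> HIT, frames=[5,1,2,-] (faults so far: 3)
  step 5: ref 3 -> FAULT, frames=[5,1,2,3] (faults so far: 4)
  step 6: ref 5 -> HIT, frames=[5,1,2,3] (faults so far: 4)
  step 7: ref 2 -> HIT, frames=[5,1,2,3] (faults so far: 4)
  step 8: ref 4 -> FAULT, evict 5, frames=[4,1,2,3] (faults so far: 5)
  step 9: ref 1 -> HIT, frames=[4,1,2,3] (faults so far: 5)
  step 10: ref 3 -> HIT, frames=[4,1,2,3] (faults so far: 5)
  step 11: ref 1 -> HIT, frames=[4,1,2,3] (faults so far: 5)
  step 12: ref 3 -> HIT, frames=[4,1,2,3] (faults so far: 5)
  FIFO total faults: 5
--- LRU ---
  step 0: ref 5 -> FAULT, frames=[5,-,-,-] (faults so far: 1)
  step 1: ref 1 -> FAULT, frames=[5,1,-,-] (faults so far: 2)
  step 2: ref 2 -> FAULT, frames=[5,1,2,-] (faults so far: 3)
  step 3: ref 5 -> HIT, frames=[5,1,2,-] (faults so far: 3)
  step 4: ref 5 -> HIT, frames=[5,1,2,-] (faults so far: 3)
  step 5: ref 3 -> FAULT, frames=[5,1,2,3] (faults so far: 4)
  step 6: ref 5 -> HIT, frames=[5,1,2,3] (faults so far: 4)
  step 7: ref 2 -> HIT, frames=[5,1,2,3] (faults so far: 4)
  step 8: ref 4 -> FAULT, evict 1, frames=[5,4,2,3] (faults so far: 5)
  step 9: ref 1 -> FAULT, evict 3, frames=[5,4,2,1] (faults so far: 6)
  step 10: ref 3 -> FAULT, evict 5, frames=[3,4,2,1] (faults so far: 7)
  step 11: ref 1 -> HIT, frames=[3,4,2,1] (faults so far: 7)
  step 12: ref 3 -> HIT, frames=[3,4,2,1] (faults so far: 7)
  LRU total faults: 7
--- Optimal ---
  step 0: ref 5 -> FAULT, frames=[5,-,-,-] (faults so far: 1)
  step 1: ref 1 -> FAULT, frames=[5,1,-,-] (faults so far: 2)
  step 2: ref 2 -> FAULT, frames=[5,1,2,-] (faults so far: 3)
  step 3: ref 5 -> HIT, frames=[5,1,2,-] (faults so far: 3)
  step 4: ref 5 -> HIT, frames=[5,1,2,-] (faults so far: 3)
  step 5: ref 3 -> FAULT, frames=[5,1,2,3] (faults so far: 4)
  step 6: ref 5 -> HIT, frames=[5,1,2,3] (faults so far: 4)
  step 7: ref 2 -> HIT, frames=[5,1,2,3] (faults so far: 4)
  step 8: ref 4 -> FAULT, evict 2, frames=[5,1,4,3] (faults so far: 5)
  step 9: ref 1 -> HIT, frames=[5,1,4,3] (faults so far: 5)
  step 10: ref 3 -> HIT, frames=[5,1,4,3] (faults so far: 5)
  step 11: ref 1 -> HIT, frames=[5,1,4,3] (faults so far: 5)
  step 12: ref 3 -> HIT, frames=[5,1,4,3] (faults so far: 5)
  Optimal total faults: 5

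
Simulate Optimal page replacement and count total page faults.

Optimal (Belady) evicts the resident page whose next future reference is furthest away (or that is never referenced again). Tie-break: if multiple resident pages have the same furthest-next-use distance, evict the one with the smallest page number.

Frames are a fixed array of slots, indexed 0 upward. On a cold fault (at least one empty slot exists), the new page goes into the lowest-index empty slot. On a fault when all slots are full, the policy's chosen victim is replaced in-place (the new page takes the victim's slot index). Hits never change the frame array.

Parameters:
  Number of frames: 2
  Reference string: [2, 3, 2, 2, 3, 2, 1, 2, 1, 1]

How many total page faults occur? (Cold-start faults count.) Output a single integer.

Answer: 3

Derivation:
Step 0: ref 2 → FAULT, frames=[2,-]
Step 1: ref 3 → FAULT, frames=[2,3]
Step 2: ref 2 → HIT, frames=[2,3]
Step 3: ref 2 → HIT, frames=[2,3]
Step 4: ref 3 → HIT, frames=[2,3]
Step 5: ref 2 → HIT, frames=[2,3]
Step 6: ref 1 → FAULT (evict 3), frames=[2,1]
Step 7: ref 2 → HIT, frames=[2,1]
Step 8: ref 1 → HIT, frames=[2,1]
Step 9: ref 1 → HIT, frames=[2,1]
Total faults: 3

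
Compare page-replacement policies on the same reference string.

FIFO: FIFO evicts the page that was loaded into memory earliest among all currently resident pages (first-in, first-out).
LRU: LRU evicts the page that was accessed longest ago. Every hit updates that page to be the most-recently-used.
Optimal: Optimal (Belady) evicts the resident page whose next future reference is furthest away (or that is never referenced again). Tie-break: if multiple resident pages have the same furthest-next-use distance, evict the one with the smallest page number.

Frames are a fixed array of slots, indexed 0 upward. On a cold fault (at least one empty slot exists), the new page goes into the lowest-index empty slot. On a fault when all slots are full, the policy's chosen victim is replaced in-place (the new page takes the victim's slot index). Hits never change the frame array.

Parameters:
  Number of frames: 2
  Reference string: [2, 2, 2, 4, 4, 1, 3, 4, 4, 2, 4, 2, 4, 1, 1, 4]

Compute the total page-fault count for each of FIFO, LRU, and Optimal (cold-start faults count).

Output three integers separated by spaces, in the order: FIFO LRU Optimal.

Answer: 8 7 6

Derivation:
--- FIFO ---
  step 0: ref 2 -> FAULT, frames=[2,-] (faults so far: 1)
  step 1: ref 2 -> HIT, frames=[2,-] (faults so far: 1)
  step 2: ref 2 -> HIT, frames=[2,-] (faults so far: 1)
  step 3: ref 4 -> FAULT, frames=[2,4] (faults so far: 2)
  step 4: ref 4 -> HIT, frames=[2,4] (faults so far: 2)
  step 5: ref 1 -> FAULT, evict 2, frames=[1,4] (faults so far: 3)
  step 6: ref 3 -> FAULT, evict 4, frames=[1,3] (faults so far: 4)
  step 7: ref 4 -> FAULT, evict 1, frames=[4,3] (faults so far: 5)
  step 8: ref 4 -> HIT, frames=[4,3] (faults so far: 5)
  step 9: ref 2 -> FAULT, evict 3, frames=[4,2] (faults so far: 6)
  step 10: ref 4 -> HIT, frames=[4,2] (faults so far: 6)
  step 11: ref 2 -> HIT, frames=[4,2] (faults so far: 6)
  step 12: ref 4 -> HIT, frames=[4,2] (faults so far: 6)
  step 13: ref 1 -> FAULT, evict 4, frames=[1,2] (faults so far: 7)
  step 14: ref 1 -> HIT, frames=[1,2] (faults so far: 7)
  step 15: ref 4 -> FAULT, evict 2, frames=[1,4] (faults so far: 8)
  FIFO total faults: 8
--- LRU ---
  step 0: ref 2 -> FAULT, frames=[2,-] (faults so far: 1)
  step 1: ref 2 -> HIT, frames=[2,-] (faults so far: 1)
  step 2: ref 2 -> HIT, frames=[2,-] (faults so far: 1)
  step 3: ref 4 -> FAULT, frames=[2,4] (faults so far: 2)
  step 4: ref 4 -> HIT, frames=[2,4] (faults so far: 2)
  step 5: ref 1 -> FAULT, evict 2, frames=[1,4] (faults so far: 3)
  step 6: ref 3 -> FAULT, evict 4, frames=[1,3] (faults so far: 4)
  step 7: ref 4 -> FAULT, evict 1, frames=[4,3] (faults so far: 5)
  step 8: ref 4 -> HIT, frames=[4,3] (faults so far: 5)
  step 9: ref 2 -> FAULT, evict 3, frames=[4,2] (faults so far: 6)
  step 10: ref 4 -> HIT, frames=[4,2] (faults so far: 6)
  step 11: ref 2 -> HIT, frames=[4,2] (faults so far: 6)
  step 12: ref 4 -> HIT, frames=[4,2] (faults so far: 6)
  step 13: ref 1 -> FAULT, evict 2, frames=[4,1] (faults so far: 7)
  step 14: ref 1 -> HIT, frames=[4,1] (faults so far: 7)
  step 15: ref 4 -> HIT, frames=[4,1] (faults so far: 7)
  LRU total faults: 7
--- Optimal ---
  step 0: ref 2 -> FAULT, frames=[2,-] (faults so far: 1)
  step 1: ref 2 -> HIT, frames=[2,-] (faults so far: 1)
  step 2: ref 2 -> HIT, frames=[2,-] (faults so far: 1)
  step 3: ref 4 -> FAULT, frames=[2,4] (faults so far: 2)
  step 4: ref 4 -> HIT, frames=[2,4] (faults so far: 2)
  step 5: ref 1 -> FAULT, evict 2, frames=[1,4] (faults so far: 3)
  step 6: ref 3 -> FAULT, evict 1, frames=[3,4] (faults so far: 4)
  step 7: ref 4 -> HIT, frames=[3,4] (faults so far: 4)
  step 8: ref 4 -> HIT, frames=[3,4] (faults so far: 4)
  step 9: ref 2 -> FAULT, evict 3, frames=[2,4] (faults so far: 5)
  step 10: ref 4 -> HIT, frames=[2,4] (faults so far: 5)
  step 11: ref 2 -> HIT, frames=[2,4] (faults so far: 5)
  step 12: ref 4 -> HIT, frames=[2,4] (faults so far: 5)
  step 13: ref 1 -> FAULT, evict 2, frames=[1,4] (faults so far: 6)
  step 14: ref 1 -> HIT, frames=[1,4] (faults so far: 6)
  step 15: ref 4 -> HIT, frames=[1,4] (faults so far: 6)
  Optimal total faults: 6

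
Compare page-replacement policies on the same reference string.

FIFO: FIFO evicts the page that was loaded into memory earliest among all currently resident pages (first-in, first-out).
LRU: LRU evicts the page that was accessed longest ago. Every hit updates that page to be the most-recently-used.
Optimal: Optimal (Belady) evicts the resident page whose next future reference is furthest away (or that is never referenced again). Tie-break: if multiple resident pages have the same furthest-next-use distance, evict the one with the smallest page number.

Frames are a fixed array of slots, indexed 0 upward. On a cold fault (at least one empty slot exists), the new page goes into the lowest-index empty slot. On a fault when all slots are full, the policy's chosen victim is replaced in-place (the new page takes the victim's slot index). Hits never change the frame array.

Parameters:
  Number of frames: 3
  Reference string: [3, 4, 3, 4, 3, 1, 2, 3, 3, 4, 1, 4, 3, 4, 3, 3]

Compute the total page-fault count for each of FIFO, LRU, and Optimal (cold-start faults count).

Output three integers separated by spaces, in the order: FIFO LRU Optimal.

--- FIFO ---
  step 0: ref 3 -> FAULT, frames=[3,-,-] (faults so far: 1)
  step 1: ref 4 -> FAULT, frames=[3,4,-] (faults so far: 2)
  step 2: ref 3 -> HIT, frames=[3,4,-] (faults so far: 2)
  step 3: ref 4 -> HIT, frames=[3,4,-] (faults so far: 2)
  step 4: ref 3 -> HIT, frames=[3,4,-] (faults so far: 2)
  step 5: ref 1 -> FAULT, frames=[3,4,1] (faults so far: 3)
  step 6: ref 2 -> FAULT, evict 3, frames=[2,4,1] (faults so far: 4)
  step 7: ref 3 -> FAULT, evict 4, frames=[2,3,1] (faults so far: 5)
  step 8: ref 3 -> HIT, frames=[2,3,1] (faults so far: 5)
  step 9: ref 4 -> FAULT, evict 1, frames=[2,3,4] (faults so far: 6)
  step 10: ref 1 -> FAULT, evict 2, frames=[1,3,4] (faults so far: 7)
  step 11: ref 4 -> HIT, frames=[1,3,4] (faults so far: 7)
  step 12: ref 3 -> HIT, frames=[1,3,4] (faults so far: 7)
  step 13: ref 4 -> HIT, frames=[1,3,4] (faults so far: 7)
  step 14: ref 3 -> HIT, frames=[1,3,4] (faults so far: 7)
  step 15: ref 3 -> HIT, frames=[1,3,4] (faults so far: 7)
  FIFO total faults: 7
--- LRU ---
  step 0: ref 3 -> FAULT, frames=[3,-,-] (faults so far: 1)
  step 1: ref 4 -> FAULT, frames=[3,4,-] (faults so far: 2)
  step 2: ref 3 -> HIT, frames=[3,4,-] (faults so far: 2)
  step 3: ref 4 -> HIT, frames=[3,4,-] (faults so far: 2)
  step 4: ref 3 -> HIT, frames=[3,4,-] (faults so far: 2)
  step 5: ref 1 -> FAULT, frames=[3,4,1] (faults so far: 3)
  step 6: ref 2 -> FAULT, evict 4, frames=[3,2,1] (faults so far: 4)
  step 7: ref 3 -> HIT, frames=[3,2,1] (faults so far: 4)
  step 8: ref 3 -> HIT, frames=[3,2,1] (faults so far: 4)
  step 9: ref 4 -> FAULT, evict 1, frames=[3,2,4] (faults so far: 5)
  step 10: ref 1 -> FAULT, evict 2, frames=[3,1,4] (faults so far: 6)
  step 11: ref 4 -> HIT, frames=[3,1,4] (faults so far: 6)
  step 12: ref 3 -> HIT, frames=[3,1,4] (faults so far: 6)
  step 13: ref 4 -> HIT, frames=[3,1,4] (faults so far: 6)
  step 14: ref 3 -> HIT, frames=[3,1,4] (faults so far: 6)
  step 15: ref 3 -> HIT, frames=[3,1,4] (faults so far: 6)
  LRU total faults: 6
--- Optimal ---
  step 0: ref 3 -> FAULT, frames=[3,-,-] (faults so far: 1)
  step 1: ref 4 -> FAULT, frames=[3,4,-] (faults so far: 2)
  step 2: ref 3 -> HIT, frames=[3,4,-] (faults so far: 2)
  step 3: ref 4 -> HIT, frames=[3,4,-] (faults so far: 2)
  step 4: ref 3 -> HIT, frames=[3,4,-] (faults so far: 2)
  step 5: ref 1 -> FAULT, frames=[3,4,1] (faults so far: 3)
  step 6: ref 2 -> FAULT, evict 1, frames=[3,4,2] (faults so far: 4)
  step 7: ref 3 -> HIT, frames=[3,4,2] (faults so far: 4)
  step 8: ref 3 -> HIT, frames=[3,4,2] (faults so far: 4)
  step 9: ref 4 -> HIT, frames=[3,4,2] (faults so far: 4)
  step 10: ref 1 -> FAULT, evict 2, frames=[3,4,1] (faults so far: 5)
  step 11: ref 4 -> HIT, frames=[3,4,1] (faults so far: 5)
  step 12: ref 3 -> HIT, frames=[3,4,1] (faults so far: 5)
  step 13: ref 4 -> HIT, frames=[3,4,1] (faults so far: 5)
  step 14: ref 3 -> HIT, frames=[3,4,1] (faults so far: 5)
  step 15: ref 3 -> HIT, frames=[3,4,1] (faults so far: 5)
  Optimal total faults: 5

Answer: 7 6 5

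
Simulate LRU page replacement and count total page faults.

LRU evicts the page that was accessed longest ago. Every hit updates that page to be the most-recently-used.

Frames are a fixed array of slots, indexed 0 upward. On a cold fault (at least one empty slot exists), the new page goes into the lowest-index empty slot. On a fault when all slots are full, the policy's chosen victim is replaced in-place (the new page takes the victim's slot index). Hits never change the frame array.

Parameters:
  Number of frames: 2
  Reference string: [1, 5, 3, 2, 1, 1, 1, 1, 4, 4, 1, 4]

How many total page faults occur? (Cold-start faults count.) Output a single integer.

Step 0: ref 1 → FAULT, frames=[1,-]
Step 1: ref 5 → FAULT, frames=[1,5]
Step 2: ref 3 → FAULT (evict 1), frames=[3,5]
Step 3: ref 2 → FAULT (evict 5), frames=[3,2]
Step 4: ref 1 → FAULT (evict 3), frames=[1,2]
Step 5: ref 1 → HIT, frames=[1,2]
Step 6: ref 1 → HIT, frames=[1,2]
Step 7: ref 1 → HIT, frames=[1,2]
Step 8: ref 4 → FAULT (evict 2), frames=[1,4]
Step 9: ref 4 → HIT, frames=[1,4]
Step 10: ref 1 → HIT, frames=[1,4]
Step 11: ref 4 → HIT, frames=[1,4]
Total faults: 6

Answer: 6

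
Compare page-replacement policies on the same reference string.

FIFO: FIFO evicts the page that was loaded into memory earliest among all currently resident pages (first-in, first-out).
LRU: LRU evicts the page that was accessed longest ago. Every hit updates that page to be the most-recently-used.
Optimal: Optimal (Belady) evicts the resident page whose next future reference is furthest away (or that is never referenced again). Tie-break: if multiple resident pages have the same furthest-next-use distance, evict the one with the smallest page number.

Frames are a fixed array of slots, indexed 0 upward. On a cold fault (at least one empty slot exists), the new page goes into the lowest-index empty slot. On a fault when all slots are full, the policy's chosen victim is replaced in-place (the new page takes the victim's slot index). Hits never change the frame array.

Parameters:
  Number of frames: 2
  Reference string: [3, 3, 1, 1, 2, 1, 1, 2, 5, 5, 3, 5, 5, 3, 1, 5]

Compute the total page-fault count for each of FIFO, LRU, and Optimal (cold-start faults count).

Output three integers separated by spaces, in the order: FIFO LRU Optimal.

Answer: 7 7 6

Derivation:
--- FIFO ---
  step 0: ref 3 -> FAULT, frames=[3,-] (faults so far: 1)
  step 1: ref 3 -> HIT, frames=[3,-] (faults so far: 1)
  step 2: ref 1 -> FAULT, frames=[3,1] (faults so far: 2)
  step 3: ref 1 -> HIT, frames=[3,1] (faults so far: 2)
  step 4: ref 2 -> FAULT, evict 3, frames=[2,1] (faults so far: 3)
  step 5: ref 1 -> HIT, frames=[2,1] (faults so far: 3)
  step 6: ref 1 -> HIT, frames=[2,1] (faults so far: 3)
  step 7: ref 2 -> HIT, frames=[2,1] (faults so far: 3)
  step 8: ref 5 -> FAULT, evict 1, frames=[2,5] (faults so far: 4)
  step 9: ref 5 -> HIT, frames=[2,5] (faults so far: 4)
  step 10: ref 3 -> FAULT, evict 2, frames=[3,5] (faults so far: 5)
  step 11: ref 5 -> HIT, frames=[3,5] (faults so far: 5)
  step 12: ref 5 -> HIT, frames=[3,5] (faults so far: 5)
  step 13: ref 3 -> HIT, frames=[3,5] (faults so far: 5)
  step 14: ref 1 -> FAULT, evict 5, frames=[3,1] (faults so far: 6)
  step 15: ref 5 -> FAULT, evict 3, frames=[5,1] (faults so far: 7)
  FIFO total faults: 7
--- LRU ---
  step 0: ref 3 -> FAULT, frames=[3,-] (faults so far: 1)
  step 1: ref 3 -> HIT, frames=[3,-] (faults so far: 1)
  step 2: ref 1 -> FAULT, frames=[3,1] (faults so far: 2)
  step 3: ref 1 -> HIT, frames=[3,1] (faults so far: 2)
  step 4: ref 2 -> FAULT, evict 3, frames=[2,1] (faults so far: 3)
  step 5: ref 1 -> HIT, frames=[2,1] (faults so far: 3)
  step 6: ref 1 -> HIT, frames=[2,1] (faults so far: 3)
  step 7: ref 2 -> HIT, frames=[2,1] (faults so far: 3)
  step 8: ref 5 -> FAULT, evict 1, frames=[2,5] (faults so far: 4)
  step 9: ref 5 -> HIT, frames=[2,5] (faults so far: 4)
  step 10: ref 3 -> FAULT, evict 2, frames=[3,5] (faults so far: 5)
  step 11: ref 5 -> HIT, frames=[3,5] (faults so far: 5)
  step 12: ref 5 -> HIT, frames=[3,5] (faults so far: 5)
  step 13: ref 3 -> HIT, frames=[3,5] (faults so far: 5)
  step 14: ref 1 -> FAULT, evict 5, frames=[3,1] (faults so far: 6)
  step 15: ref 5 -> FAULT, evict 3, frames=[5,1] (faults so far: 7)
  LRU total faults: 7
--- Optimal ---
  step 0: ref 3 -> FAULT, frames=[3,-] (faults so far: 1)
  step 1: ref 3 -> HIT, frames=[3,-] (faults so far: 1)
  step 2: ref 1 -> FAULT, frames=[3,1] (faults so far: 2)
  step 3: ref 1 -> HIT, frames=[3,1] (faults so far: 2)
  step 4: ref 2 -> FAULT, evict 3, frames=[2,1] (faults so far: 3)
  step 5: ref 1 -> HIT, frames=[2,1] (faults so far: 3)
  step 6: ref 1 -> HIT, frames=[2,1] (faults so far: 3)
  step 7: ref 2 -> HIT, frames=[2,1] (faults so far: 3)
  step 8: ref 5 -> FAULT, evict 2, frames=[5,1] (faults so far: 4)
  step 9: ref 5 -> HIT, frames=[5,1] (faults so far: 4)
  step 10: ref 3 -> FAULT, evict 1, frames=[5,3] (faults so far: 5)
  step 11: ref 5 -> HIT, frames=[5,3] (faults so far: 5)
  step 12: ref 5 -> HIT, frames=[5,3] (faults so far: 5)
  step 13: ref 3 -> HIT, frames=[5,3] (faults so far: 5)
  step 14: ref 1 -> FAULT, evict 3, frames=[5,1] (faults so far: 6)
  step 15: ref 5 -> HIT, frames=[5,1] (faults so far: 6)
  Optimal total faults: 6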